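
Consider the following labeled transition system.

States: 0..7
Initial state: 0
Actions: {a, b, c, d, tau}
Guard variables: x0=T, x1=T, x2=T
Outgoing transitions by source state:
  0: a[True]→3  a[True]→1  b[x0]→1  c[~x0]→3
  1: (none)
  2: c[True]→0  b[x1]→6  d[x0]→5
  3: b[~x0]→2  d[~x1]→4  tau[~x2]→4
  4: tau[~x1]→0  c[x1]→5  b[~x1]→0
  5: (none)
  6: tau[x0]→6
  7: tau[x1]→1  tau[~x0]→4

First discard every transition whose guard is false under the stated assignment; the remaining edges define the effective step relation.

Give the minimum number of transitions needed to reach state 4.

Answer: UNREACHABLE

Analysis:
Layered search for 4:
  depth 0: {0}
  depth 1: {1,3}
4 never appears.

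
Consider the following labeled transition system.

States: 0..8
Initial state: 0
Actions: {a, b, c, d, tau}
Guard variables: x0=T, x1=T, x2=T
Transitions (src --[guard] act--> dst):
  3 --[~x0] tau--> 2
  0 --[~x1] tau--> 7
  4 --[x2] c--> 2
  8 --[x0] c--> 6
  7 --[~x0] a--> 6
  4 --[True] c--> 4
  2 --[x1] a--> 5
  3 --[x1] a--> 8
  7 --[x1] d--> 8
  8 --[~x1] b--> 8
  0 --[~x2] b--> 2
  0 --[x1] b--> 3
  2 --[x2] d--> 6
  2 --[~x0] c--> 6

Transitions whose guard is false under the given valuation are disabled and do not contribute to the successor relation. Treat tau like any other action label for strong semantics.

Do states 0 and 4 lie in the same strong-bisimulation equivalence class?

Answer: NOT BISIMILAR

Working:
Bisimulation quotient by refinement:
  round 0: {{0,1,2,3,4,5,6,7,8}}
  round 1: {{0},{1,5,6},{2},{3},{4,8},{7}}
  round 2: {{0},{1,5,6},{2},{3},{4},{7},{8}}
7 equivalence class(es) (converged in 3)
[0]={0}  [4]={4}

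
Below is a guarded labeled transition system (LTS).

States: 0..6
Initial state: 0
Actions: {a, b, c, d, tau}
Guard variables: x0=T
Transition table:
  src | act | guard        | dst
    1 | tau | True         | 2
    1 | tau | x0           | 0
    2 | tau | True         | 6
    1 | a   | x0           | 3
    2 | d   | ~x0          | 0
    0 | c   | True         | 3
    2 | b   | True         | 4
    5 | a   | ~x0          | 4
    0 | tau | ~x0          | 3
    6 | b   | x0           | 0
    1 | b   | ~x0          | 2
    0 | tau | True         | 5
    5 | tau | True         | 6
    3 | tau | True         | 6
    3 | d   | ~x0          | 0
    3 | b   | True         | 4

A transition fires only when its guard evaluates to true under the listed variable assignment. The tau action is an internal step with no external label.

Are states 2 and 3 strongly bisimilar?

Refine partition for ~:
  round 0: {{0,1,2,3,4,5,6}}
  round 1: {{0},{1},{2,3},{4},{5},{6}}
Fixed point at round 2; 6 class(es).
2∈{2,3}, 3∈{2,3}

Answer: BISIMILAR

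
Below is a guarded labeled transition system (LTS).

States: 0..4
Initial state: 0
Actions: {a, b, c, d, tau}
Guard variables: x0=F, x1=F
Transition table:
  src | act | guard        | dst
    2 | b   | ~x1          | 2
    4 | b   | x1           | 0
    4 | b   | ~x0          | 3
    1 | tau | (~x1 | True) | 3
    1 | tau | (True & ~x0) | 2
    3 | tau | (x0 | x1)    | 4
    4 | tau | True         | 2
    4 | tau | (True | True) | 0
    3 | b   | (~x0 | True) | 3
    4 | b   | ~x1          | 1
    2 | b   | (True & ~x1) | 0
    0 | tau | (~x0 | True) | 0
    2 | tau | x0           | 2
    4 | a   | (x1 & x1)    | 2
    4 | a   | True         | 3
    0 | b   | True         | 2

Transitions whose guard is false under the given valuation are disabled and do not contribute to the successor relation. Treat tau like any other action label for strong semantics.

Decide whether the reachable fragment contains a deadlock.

Reachable = {0,2}
  0: b→2  tau→0  [2 out]
  2: b→0  b→2  [2 out]

Answer: DEADLOCK-FREE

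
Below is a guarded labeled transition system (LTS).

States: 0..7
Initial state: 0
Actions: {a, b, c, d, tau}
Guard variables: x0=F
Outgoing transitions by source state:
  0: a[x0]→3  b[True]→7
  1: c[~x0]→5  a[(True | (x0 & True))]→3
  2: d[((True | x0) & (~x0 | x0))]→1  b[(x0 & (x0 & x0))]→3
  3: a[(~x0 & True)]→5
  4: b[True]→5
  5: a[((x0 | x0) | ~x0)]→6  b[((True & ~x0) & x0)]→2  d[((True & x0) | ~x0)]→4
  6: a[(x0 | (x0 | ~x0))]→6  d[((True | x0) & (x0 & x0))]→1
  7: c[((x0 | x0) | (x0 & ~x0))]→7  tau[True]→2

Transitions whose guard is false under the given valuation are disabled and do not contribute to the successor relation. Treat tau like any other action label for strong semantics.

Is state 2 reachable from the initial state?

Guard filter leaves 10 enabled edge(s).
Layer 0: {0}
Layer 1: {7}  cumulative {0,7}
Layer 2: {2}  cumulative {0,2,7}
Layer 3: {1}  cumulative {0,1,2,7}
Layer 4: {3,5}  cumulative {0,1,2,3,5,7}
Layer 5: {4,6}  cumulative {0,1,2,3,4,5,6,7}
Reachable = {0,1,2,3,4,5,6,7}
witness 2: b·tau

Answer: REACHABLE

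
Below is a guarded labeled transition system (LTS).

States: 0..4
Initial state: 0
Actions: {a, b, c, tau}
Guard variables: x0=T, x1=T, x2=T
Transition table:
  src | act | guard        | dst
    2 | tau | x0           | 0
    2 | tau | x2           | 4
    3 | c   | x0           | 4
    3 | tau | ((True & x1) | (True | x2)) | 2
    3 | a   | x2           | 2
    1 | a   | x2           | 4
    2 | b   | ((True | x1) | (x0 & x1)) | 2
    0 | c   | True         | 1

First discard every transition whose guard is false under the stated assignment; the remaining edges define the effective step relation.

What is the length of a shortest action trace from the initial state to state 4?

Answer: 2

Working:
Breadth-first toward 4:
  L0 = {0}
  L1 = {1}
  L2 = {4}
first hit 4 at d=2 via c·a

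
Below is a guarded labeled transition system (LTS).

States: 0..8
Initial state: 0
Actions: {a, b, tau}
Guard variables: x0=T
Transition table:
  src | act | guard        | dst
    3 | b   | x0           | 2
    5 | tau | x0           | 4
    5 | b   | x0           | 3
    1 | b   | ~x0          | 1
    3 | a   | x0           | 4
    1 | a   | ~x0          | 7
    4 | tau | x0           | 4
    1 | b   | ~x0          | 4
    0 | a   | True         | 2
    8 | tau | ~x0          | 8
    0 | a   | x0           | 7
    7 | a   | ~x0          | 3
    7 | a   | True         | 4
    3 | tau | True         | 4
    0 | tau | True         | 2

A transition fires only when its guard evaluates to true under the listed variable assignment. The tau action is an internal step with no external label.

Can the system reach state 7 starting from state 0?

10 transition(s) survive guard evaluation.
depth 0: {0}
depth 1: {2,7}  total {0,2,7}
depth 2: {4}  total {0,2,4,7}
R = {0,2,4,7}
witness 7: a

Answer: REACHABLE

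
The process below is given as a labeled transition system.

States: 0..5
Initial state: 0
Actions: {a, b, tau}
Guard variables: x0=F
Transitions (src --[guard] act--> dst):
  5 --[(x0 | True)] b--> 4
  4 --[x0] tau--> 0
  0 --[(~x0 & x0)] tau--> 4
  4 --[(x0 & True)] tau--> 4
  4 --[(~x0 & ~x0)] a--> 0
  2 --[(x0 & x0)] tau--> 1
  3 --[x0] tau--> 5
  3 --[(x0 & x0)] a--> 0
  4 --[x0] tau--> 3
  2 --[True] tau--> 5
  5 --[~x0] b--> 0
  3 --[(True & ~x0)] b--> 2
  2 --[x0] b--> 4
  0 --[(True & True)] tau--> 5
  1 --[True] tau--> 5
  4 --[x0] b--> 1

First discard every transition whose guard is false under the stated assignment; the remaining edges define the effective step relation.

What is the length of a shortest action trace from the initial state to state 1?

BFS to 1:
  L0 = {0}
  L1 = {5}
  L2 = {4}
1 never appears.

Answer: UNREACHABLE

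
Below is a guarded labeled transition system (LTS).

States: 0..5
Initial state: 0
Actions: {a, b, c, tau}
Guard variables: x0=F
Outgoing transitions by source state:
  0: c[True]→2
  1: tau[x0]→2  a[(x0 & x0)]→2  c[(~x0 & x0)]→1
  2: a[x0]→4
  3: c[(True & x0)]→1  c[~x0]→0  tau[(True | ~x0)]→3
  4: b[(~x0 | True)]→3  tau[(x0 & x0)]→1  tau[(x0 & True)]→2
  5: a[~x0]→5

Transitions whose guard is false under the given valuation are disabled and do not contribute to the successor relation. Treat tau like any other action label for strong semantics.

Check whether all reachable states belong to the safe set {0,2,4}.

Allowed set {0,2,4}
R = {0,2}
  0: ok
  2: ok

Answer: INVARIANT HOLDS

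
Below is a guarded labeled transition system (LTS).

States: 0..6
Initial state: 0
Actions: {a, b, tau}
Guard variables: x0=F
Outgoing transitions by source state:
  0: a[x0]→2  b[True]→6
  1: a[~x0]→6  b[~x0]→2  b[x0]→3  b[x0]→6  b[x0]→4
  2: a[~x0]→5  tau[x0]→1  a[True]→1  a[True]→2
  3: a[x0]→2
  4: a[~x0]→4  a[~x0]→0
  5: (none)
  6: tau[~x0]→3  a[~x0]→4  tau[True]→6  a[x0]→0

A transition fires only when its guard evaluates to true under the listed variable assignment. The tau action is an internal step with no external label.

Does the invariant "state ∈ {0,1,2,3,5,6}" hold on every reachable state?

Allowed set {0,1,2,3,5,6}
Reach set: {0,3,4,6}
  0: ok
  3: ok
  4: VIOLATES
  6: ok
counterexample path to 4: b·a

Answer: INVARIANT VIOLATED at state 4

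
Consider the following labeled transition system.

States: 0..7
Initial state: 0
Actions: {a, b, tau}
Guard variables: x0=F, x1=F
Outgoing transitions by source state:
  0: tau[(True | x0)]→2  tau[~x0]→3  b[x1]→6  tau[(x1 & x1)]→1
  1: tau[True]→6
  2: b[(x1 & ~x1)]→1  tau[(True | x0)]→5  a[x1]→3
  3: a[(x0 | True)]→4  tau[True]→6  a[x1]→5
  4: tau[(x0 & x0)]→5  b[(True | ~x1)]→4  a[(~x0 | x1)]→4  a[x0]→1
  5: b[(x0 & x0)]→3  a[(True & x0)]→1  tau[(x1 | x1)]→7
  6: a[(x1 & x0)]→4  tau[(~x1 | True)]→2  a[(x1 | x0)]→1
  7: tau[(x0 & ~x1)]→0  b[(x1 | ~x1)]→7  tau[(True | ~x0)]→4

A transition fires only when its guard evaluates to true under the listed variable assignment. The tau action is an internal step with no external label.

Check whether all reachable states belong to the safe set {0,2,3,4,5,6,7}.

Answer: INVARIANT HOLDS

Trace:
Safe = {0,2,3,4,5,6,7}
Reachable = {0,2,3,4,5,6}
  0: ✓
  2: ✓
  3: ✓
  4: ✓
  5: ✓
  6: ✓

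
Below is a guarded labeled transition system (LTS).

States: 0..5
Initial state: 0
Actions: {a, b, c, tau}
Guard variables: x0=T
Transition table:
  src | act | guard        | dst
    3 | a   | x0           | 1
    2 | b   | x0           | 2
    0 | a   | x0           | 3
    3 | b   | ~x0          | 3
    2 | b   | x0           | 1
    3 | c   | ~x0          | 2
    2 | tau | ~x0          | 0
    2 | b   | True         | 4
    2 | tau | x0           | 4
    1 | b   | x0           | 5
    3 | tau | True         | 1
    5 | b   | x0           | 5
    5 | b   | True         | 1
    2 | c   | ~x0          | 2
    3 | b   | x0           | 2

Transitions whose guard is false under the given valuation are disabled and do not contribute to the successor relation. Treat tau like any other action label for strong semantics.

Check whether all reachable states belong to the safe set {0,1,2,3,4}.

Inv-set: {0,1,2,3,4}
Reachable = {0,1,2,3,4,5}
  0: ✓
  1: ✓
  2: ✓
  3: ✓
  4: ✓
  5: outside
reach 5 via a·a·b — violates

Answer: INVARIANT VIOLATED at state 5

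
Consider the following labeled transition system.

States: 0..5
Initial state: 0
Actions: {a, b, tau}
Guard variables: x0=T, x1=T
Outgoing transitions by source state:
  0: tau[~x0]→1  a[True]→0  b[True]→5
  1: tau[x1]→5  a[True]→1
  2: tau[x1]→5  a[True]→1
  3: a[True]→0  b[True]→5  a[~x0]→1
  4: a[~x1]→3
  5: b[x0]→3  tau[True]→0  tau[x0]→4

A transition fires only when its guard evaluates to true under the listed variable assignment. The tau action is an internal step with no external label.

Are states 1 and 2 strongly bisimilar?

Bisimulation quotient by refinement:
  round 0: {{0,1,2,3,4,5}}
  round 1: {{0,3},{1,2},{4},{5}}
4 equivalence class(es) (converged in 2)
class of 1: {1,2}; class of 2: {1,2}

Answer: BISIMILAR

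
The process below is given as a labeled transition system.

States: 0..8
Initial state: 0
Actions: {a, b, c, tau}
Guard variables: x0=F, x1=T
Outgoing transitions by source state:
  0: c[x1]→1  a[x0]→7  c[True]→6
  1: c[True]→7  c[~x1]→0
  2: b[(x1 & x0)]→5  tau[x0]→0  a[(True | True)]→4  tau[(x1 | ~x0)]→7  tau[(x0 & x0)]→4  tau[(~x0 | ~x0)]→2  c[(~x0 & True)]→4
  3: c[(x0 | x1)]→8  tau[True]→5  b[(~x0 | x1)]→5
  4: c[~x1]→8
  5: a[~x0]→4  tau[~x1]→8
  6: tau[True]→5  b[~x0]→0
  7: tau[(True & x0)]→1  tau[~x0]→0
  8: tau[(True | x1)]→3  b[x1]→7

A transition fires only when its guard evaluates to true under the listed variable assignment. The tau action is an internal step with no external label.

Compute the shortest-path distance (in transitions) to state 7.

Layered search for 7:
  L0 = {0}
  L1 = {1,6}
  L2 = {5,7}
first hit 7 at d=2 via c·c

Answer: 2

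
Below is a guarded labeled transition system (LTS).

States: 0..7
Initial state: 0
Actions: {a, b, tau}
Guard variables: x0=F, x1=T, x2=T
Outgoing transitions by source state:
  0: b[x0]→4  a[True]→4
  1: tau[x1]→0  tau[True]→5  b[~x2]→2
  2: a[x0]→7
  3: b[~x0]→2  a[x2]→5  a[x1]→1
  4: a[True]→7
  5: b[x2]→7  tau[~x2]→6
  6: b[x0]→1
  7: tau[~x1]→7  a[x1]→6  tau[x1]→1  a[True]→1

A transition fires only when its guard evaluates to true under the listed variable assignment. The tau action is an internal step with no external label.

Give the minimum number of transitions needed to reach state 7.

Layered search for 7:
  depth 0: {0}
  depth 1: {4}
  depth 2: {7}
depth(7)=2, e.g. a·a

Answer: 2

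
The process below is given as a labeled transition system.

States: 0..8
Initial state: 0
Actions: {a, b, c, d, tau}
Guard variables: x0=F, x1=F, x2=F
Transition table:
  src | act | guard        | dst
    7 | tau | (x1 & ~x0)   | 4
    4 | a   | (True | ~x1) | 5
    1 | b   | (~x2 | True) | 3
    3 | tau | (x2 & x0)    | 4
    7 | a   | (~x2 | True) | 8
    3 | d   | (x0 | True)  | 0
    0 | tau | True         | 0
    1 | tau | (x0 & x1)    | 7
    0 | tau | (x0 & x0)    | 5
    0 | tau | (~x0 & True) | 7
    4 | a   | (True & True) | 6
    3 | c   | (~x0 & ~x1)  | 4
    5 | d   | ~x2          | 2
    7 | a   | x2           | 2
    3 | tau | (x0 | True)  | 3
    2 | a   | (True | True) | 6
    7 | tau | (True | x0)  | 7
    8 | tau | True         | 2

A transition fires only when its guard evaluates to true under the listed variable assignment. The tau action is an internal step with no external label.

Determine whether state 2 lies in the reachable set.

13 transition(s) survive guard evaluation.
Layer 0: {0}
Layer 1: {7}  total {0,7}
Layer 2: {8}  total {0,7,8}
Layer 3: {2}  total {0,2,7,8}
Layer 4: {6}  total {0,2,6,7,8}
Reachable = {0,2,6,7,8}
Path to 2: tau·a·tau

Answer: REACHABLE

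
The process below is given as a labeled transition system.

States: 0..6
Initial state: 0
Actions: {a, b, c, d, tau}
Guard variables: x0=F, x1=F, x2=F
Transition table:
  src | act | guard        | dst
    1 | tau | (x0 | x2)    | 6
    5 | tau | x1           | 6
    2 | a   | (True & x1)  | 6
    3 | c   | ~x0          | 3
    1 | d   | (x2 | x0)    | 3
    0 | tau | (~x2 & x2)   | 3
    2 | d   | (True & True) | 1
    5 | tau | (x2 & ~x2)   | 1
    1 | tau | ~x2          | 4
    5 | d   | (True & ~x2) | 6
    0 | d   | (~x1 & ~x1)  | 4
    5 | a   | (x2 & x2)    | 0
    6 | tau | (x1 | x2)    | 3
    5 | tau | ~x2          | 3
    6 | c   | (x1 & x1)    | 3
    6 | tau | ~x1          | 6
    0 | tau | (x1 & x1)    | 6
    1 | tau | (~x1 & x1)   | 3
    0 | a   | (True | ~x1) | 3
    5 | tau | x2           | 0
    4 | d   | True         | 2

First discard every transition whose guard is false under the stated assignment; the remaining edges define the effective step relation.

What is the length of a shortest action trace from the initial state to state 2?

BFS to 2:
  Layer 0: {0}
  Layer 1: {3,4}
  Layer 2: {2}
depth(2)=2, e.g. d·d

Answer: 2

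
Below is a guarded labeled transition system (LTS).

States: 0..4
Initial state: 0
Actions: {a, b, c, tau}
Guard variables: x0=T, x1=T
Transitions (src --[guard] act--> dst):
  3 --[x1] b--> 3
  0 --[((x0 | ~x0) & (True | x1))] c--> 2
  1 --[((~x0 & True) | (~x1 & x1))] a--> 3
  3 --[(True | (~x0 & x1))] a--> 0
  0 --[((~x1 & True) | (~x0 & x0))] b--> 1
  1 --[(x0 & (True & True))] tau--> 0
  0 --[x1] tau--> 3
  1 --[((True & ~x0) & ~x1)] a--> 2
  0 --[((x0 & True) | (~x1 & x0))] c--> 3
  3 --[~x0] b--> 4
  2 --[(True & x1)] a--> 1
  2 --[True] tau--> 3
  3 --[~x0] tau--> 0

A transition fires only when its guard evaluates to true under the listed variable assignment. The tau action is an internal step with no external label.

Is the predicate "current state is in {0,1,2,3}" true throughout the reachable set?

Safe = {0,1,2,3}
Reach set: {0,1,2,3}
  0: safe
  1: safe
  2: safe
  3: safe

Answer: INVARIANT HOLDS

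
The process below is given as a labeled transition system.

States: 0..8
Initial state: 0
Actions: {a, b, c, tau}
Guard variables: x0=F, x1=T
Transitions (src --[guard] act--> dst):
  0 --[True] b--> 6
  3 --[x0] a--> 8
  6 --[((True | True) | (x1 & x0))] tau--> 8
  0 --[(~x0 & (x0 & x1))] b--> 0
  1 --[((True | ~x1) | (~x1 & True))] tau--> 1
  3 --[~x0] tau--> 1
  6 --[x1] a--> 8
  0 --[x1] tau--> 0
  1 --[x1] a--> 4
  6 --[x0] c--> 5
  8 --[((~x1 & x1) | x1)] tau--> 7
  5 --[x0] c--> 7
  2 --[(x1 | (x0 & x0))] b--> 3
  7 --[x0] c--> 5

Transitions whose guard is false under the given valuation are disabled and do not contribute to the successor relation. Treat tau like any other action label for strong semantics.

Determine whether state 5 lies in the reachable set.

9 transition(s) survive guard evaluation.
Layer 0: {0}
Layer 1: {6}  total {0,6}
Layer 2: {8}  total {0,6,8}
Layer 3: {7}  total {0,6,7,8}
Reachable = {0,6,7,8}

Answer: UNREACHABLE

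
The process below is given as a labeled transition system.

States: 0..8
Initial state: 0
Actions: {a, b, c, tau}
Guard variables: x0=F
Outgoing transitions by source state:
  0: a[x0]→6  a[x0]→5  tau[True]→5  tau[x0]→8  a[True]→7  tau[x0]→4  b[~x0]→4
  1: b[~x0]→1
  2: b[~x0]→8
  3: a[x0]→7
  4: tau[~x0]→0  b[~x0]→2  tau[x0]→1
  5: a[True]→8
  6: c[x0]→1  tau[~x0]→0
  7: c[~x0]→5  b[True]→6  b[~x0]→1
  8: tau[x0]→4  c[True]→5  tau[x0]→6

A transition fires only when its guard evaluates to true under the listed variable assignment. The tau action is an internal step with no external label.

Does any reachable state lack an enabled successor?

Answer: DEADLOCK-FREE

Working:
Reachable = {0,1,2,4,5,6,7,8}
  0: a→7  b→4  tau→5  [deg 3]
  1: b→1  [deg 1]
  2: b→8  [deg 1]
  4: b→2  tau→0  [deg 2]
  5: a→8  [deg 1]
  6: tau→0  [deg 1]
  7: b→1  b→6  c→5  [deg 3]
  8: c→5  [deg 1]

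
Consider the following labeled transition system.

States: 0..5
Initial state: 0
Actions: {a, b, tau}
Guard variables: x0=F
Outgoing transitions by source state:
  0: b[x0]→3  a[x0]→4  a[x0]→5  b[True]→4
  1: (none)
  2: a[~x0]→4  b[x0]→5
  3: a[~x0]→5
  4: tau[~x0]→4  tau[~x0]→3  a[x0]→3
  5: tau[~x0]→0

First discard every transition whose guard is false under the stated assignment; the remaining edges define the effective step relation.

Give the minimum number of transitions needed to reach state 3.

Layered search for 3:
  L0 = {0}
  L1 = {4}
  L2 = {3}
depth(3)=2, e.g. b·tau

Answer: 2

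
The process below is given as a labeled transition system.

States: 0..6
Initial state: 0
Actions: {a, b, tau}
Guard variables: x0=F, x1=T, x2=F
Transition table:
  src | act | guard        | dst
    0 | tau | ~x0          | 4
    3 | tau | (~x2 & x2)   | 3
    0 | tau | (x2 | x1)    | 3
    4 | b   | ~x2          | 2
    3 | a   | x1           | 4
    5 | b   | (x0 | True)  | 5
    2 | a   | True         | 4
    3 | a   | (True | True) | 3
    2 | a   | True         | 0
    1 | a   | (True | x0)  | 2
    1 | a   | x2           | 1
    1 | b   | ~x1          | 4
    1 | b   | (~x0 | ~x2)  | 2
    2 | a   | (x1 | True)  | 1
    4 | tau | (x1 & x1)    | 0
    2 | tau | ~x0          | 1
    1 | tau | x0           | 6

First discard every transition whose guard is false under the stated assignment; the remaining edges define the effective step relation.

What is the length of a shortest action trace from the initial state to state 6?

Answer: UNREACHABLE

Analysis:
Breadth-first toward 6:
  Layer 0: {0}
  Layer 1: {3,4}
  Layer 2: {2}
  Layer 3: {1}
6 never appears.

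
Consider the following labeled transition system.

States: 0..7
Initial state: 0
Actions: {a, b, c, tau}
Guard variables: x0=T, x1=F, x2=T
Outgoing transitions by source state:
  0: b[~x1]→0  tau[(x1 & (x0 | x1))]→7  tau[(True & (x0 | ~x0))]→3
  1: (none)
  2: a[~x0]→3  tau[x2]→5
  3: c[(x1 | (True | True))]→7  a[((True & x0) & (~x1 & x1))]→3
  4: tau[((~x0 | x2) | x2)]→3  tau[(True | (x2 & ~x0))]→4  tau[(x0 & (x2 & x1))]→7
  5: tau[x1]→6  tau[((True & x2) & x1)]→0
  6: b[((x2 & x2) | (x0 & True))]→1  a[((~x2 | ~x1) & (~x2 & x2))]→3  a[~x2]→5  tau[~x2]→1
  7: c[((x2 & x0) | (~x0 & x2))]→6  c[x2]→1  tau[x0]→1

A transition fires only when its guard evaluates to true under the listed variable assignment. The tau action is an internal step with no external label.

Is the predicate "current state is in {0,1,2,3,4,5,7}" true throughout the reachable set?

Inv-set: {0,1,2,3,4,5,7}
R = {0,1,3,6,7}
  0: ok
  1: ok
  3: ok
  6: outside
  7: ok
counterexample path to 6: tau·c·c

Answer: INVARIANT VIOLATED at state 6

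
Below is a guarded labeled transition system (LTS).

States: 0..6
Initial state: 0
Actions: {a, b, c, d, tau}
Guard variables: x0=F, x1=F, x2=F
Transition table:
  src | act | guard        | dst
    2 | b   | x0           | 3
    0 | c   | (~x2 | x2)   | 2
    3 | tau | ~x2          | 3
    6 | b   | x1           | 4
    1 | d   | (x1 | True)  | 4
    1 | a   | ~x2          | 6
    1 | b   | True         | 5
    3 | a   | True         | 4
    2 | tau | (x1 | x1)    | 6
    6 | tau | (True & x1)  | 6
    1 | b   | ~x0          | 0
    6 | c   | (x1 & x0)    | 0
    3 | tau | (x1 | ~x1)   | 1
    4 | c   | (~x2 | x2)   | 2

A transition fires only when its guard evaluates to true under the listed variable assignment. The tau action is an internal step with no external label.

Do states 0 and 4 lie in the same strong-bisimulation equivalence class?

Bisimulation quotient by refinement:
  P[0] = {{0,1,2,3,4,5,6}}
  P[1] = {{0,4},{1},{2,5,6},{3}}
Fixed point at round 2; 4 class(es).
class of 0: {0,4}; class of 4: {0,4}

Answer: BISIMILAR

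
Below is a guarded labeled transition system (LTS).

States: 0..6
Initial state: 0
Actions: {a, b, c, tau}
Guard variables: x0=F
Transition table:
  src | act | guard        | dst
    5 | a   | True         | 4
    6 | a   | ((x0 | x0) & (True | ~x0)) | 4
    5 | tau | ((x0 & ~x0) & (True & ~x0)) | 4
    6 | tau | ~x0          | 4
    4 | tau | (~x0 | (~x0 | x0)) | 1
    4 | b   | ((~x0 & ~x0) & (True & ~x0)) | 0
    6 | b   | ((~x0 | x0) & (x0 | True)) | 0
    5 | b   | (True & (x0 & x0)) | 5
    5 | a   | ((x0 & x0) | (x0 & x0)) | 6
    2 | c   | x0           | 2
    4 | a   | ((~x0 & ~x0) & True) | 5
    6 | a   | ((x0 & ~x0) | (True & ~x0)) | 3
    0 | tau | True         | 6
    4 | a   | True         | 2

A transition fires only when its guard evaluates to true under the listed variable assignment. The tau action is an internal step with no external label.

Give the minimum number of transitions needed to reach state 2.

Breadth-first toward 2:
  L0 = {0}
  L1 = {6}
  L2 = {3,4}
  L3 = {1,2,5}
2 enters at depth 3; path tau·tau·a

Answer: 3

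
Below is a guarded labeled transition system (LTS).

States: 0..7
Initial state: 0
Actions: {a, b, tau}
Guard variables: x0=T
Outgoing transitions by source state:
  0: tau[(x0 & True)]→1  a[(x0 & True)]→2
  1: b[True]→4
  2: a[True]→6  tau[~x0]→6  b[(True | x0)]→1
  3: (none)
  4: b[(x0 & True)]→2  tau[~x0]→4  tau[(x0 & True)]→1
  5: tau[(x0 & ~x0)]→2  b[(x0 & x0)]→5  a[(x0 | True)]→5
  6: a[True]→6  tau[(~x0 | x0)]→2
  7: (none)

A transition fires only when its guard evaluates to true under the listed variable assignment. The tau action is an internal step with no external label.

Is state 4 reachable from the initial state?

Guard filter leaves 11 enabled edge(s).
L0 = {0}
L1 = {1,2}  cumulative {0,1,2}
L2 = {4,6}  cumulative {0,1,2,4,6}
Reach set: {0,1,2,4,6}
witness 4: tau·b

Answer: REACHABLE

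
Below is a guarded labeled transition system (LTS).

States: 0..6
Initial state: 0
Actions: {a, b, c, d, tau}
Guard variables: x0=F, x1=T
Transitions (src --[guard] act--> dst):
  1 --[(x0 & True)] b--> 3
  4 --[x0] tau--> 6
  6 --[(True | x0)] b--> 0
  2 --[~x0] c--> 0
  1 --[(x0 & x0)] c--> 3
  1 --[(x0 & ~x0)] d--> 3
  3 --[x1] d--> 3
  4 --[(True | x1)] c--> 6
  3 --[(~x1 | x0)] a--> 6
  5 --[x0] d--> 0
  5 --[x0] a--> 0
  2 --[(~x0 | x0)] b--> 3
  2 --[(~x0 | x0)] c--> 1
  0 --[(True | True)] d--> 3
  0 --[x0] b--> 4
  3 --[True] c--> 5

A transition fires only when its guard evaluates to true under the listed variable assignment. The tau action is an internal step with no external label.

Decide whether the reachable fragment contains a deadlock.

Answer: DEADLOCK at state 5

Working:
R = {0,3,5}
  0: d→3  [1 out]
  3: c→5  d→3  [2 out]
  5: ∅  [no exit]
Path to 5: d·c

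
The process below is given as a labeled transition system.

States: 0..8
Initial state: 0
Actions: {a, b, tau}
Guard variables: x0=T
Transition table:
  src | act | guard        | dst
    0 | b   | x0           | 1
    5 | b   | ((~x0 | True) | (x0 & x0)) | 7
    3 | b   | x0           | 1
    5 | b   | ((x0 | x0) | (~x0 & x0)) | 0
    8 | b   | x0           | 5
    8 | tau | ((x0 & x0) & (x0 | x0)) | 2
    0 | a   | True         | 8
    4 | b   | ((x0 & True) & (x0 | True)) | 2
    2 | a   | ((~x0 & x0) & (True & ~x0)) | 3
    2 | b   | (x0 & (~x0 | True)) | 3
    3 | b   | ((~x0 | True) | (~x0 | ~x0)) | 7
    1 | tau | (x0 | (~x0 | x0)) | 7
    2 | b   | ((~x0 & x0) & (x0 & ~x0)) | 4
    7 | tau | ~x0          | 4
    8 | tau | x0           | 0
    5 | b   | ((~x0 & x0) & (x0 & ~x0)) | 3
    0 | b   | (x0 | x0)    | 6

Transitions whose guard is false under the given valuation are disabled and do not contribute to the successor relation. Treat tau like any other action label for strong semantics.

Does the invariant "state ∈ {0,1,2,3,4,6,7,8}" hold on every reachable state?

Answer: INVARIANT VIOLATED at state 5

Analysis:
Allowed set {0,1,2,3,4,6,7,8}
Reach set: {0,1,2,3,5,6,7,8}
  0: ok
  1: ok
  2: ok
  3: ok
  5: VIOLATES
  6: ok
  7: ok
  8: ok
reach 5 via a·b — violates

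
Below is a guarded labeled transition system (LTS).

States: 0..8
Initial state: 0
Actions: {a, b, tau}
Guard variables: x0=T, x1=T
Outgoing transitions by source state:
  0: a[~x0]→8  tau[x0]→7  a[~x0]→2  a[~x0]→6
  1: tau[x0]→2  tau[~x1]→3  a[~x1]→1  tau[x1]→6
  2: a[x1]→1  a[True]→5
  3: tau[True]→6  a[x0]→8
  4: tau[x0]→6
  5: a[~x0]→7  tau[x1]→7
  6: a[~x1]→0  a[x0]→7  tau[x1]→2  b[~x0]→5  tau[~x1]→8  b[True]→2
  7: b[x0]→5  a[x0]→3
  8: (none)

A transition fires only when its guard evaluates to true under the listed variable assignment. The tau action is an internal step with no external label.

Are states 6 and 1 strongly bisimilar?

Answer: NOT BISIMILAR

Trace:
Refine partition for ~:
  π0 = {{0,1,2,3,4,5,6,7,8}}
  π1 = {{0,1,4,5},{2},{3},{6},{7},{8}}
  π2 = {{0,5},{1},{2},{3},{4},{6},{7},{8}}
8 equivalence class(es) (converged in 3)
6∈{6}, 1∈{1}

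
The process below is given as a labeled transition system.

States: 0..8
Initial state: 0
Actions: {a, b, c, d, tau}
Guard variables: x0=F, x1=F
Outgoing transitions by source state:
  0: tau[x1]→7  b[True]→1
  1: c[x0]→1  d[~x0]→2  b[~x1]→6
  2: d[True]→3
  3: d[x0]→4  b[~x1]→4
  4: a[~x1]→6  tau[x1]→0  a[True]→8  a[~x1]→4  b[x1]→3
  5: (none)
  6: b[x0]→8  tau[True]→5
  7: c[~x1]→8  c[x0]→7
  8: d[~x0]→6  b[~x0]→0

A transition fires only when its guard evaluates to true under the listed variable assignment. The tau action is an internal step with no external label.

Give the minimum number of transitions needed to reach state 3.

BFS to 3:
  L0 = {0}
  L1 = {1}
  L2 = {2,6}
  L3 = {3,5}
3 enters at depth 3; path b·d·d

Answer: 3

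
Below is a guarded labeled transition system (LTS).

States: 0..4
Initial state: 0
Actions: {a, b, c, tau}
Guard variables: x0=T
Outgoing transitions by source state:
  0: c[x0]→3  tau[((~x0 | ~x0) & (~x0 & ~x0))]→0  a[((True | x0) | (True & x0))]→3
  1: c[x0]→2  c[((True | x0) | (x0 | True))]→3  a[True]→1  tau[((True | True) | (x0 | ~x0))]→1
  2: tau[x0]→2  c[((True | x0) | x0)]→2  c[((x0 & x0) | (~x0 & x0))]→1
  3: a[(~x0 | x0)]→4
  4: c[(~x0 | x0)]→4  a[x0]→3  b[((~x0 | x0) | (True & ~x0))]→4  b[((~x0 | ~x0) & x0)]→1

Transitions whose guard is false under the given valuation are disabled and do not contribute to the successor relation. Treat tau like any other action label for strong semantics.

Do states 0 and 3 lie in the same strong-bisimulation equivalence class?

Answer: NOT BISIMILAR

Analysis:
Compute ~ classes (split until stable):
  π0 = {{0,1,2,3,4}}
  π1 = {{0},{1},{2},{3},{4}}
Fixed point at round 2; 5 class(es).
0∈{0}, 3∈{3}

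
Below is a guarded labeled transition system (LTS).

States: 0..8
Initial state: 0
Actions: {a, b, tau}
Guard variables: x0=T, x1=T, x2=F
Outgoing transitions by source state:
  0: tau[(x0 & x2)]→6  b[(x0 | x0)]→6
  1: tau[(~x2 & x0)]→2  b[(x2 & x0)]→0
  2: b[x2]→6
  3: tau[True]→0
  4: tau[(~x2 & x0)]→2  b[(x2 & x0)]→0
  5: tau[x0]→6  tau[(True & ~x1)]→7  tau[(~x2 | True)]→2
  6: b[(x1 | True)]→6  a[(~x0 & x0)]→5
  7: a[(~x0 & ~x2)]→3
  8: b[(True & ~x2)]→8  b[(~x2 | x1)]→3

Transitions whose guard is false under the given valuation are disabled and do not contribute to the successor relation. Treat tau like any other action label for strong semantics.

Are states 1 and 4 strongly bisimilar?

Answer: BISIMILAR

Trace:
Bisimulation quotient by refinement:
  P[0] = {{0,1,2,3,4,5,6,7,8}}
  P[1] = {{0,6,8},{1,3,4,5},{2,7}}
  P[2] = {{0,6},{1,4},{2,7},{3},{5},{8}}
stable after 3 split(s): 6 block(s)
1∈{1,4}, 4∈{1,4}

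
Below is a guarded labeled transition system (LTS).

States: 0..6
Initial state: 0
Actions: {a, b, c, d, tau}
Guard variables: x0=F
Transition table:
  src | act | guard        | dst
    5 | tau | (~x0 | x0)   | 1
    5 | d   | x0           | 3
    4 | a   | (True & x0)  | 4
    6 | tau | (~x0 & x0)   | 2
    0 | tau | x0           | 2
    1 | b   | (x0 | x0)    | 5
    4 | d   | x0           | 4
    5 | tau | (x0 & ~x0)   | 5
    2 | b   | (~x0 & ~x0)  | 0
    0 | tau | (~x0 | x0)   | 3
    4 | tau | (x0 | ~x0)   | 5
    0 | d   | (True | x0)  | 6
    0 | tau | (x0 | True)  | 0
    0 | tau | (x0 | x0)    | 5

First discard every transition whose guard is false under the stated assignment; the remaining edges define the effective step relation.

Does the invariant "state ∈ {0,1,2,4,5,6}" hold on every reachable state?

Answer: INVARIANT VIOLATED at state 3

Working:
Inv-set: {0,1,2,4,5,6}
Reach set: {0,3,6}
  0: ok
  3: VIOLATES
  6: ok
counterexample path to 3: tau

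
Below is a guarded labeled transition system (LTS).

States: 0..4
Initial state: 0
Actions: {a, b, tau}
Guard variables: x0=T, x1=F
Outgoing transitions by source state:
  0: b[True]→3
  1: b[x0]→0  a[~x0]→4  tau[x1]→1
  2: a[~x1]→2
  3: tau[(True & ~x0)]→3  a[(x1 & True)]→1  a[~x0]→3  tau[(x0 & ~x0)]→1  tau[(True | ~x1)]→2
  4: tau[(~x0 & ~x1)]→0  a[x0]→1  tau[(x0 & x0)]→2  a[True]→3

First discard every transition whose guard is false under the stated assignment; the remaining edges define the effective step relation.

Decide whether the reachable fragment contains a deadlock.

Reachable = {0,2,3}
  0: b→3  [1 out]
  2: a→2  [1 out]
  3: tau→2  [1 out]

Answer: DEADLOCK-FREE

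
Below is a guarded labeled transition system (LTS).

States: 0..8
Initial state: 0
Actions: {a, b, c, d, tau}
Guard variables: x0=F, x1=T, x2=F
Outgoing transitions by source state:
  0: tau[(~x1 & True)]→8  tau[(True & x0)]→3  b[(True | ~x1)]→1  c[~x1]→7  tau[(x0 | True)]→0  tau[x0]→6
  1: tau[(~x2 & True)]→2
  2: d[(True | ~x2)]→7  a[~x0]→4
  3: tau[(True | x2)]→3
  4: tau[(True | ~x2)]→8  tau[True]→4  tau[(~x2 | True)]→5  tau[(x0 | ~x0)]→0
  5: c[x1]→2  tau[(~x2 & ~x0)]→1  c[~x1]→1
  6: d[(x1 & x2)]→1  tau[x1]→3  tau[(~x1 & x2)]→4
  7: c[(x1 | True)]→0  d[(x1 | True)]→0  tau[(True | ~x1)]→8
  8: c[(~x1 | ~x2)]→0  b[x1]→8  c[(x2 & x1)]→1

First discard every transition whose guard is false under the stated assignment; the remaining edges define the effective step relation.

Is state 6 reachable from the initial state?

Answer: UNREACHABLE

Analysis:
Guard filter leaves 18 enabled edge(s).
L0 = {0}
L1 = {1}  cumulative {0,1}
L2 = {2}  cumulative {0,1,2}
L3 = {4,7}  cumulative {0,1,2,4,7}
L4 = {5,8}  cumulative {0,1,2,4,5,7,8}
R = {0,1,2,4,5,7,8}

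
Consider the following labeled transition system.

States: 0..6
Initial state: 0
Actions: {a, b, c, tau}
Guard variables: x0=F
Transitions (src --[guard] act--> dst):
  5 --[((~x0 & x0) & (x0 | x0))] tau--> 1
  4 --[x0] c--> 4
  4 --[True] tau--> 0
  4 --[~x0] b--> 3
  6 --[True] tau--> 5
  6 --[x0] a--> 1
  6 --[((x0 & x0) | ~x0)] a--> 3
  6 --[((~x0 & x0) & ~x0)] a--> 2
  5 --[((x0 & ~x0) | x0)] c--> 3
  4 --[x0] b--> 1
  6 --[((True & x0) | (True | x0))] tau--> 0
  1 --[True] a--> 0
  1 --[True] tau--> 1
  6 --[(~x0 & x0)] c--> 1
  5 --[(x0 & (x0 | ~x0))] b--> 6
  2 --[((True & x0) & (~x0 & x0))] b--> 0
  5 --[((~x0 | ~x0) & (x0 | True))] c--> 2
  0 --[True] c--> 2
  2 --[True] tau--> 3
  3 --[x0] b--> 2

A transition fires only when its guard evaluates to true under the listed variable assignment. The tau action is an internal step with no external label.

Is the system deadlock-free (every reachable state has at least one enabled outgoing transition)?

Answer: DEADLOCK at state 3

Analysis:
Reachable = {0,2,3}
  0: c→2  [deg 1]
  2: tau→3  [deg 1]
  3: ∅  [deadlock]
trace reaching 3: c·tau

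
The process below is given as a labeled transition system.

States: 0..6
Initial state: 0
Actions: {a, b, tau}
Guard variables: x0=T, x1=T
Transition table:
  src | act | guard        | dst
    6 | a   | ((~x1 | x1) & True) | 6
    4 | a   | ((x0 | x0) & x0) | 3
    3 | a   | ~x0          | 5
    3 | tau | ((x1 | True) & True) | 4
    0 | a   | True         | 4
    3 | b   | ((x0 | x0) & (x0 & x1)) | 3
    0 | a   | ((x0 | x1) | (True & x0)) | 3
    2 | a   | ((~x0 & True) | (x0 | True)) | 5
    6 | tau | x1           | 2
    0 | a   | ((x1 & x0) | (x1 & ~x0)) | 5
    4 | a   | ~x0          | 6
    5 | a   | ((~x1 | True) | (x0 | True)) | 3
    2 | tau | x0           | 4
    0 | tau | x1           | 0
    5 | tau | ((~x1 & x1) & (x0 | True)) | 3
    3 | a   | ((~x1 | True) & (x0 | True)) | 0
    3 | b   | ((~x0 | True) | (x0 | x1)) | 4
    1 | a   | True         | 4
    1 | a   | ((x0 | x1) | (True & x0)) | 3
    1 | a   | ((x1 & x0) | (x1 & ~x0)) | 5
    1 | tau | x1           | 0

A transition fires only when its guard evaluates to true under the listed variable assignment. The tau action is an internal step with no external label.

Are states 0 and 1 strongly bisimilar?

Answer: BISIMILAR

Trace:
Compute ~ classes (split until stable):
  round 0: {{0,1,2,3,4,5,6}}
  round 1: {{0,1,2,6},{3},{4,5}}
  round 2: {{0,1},{2},{3},{4,5},{6}}
5 equivalence class(es) (converged in 3)
0∈{0,1}, 1∈{0,1}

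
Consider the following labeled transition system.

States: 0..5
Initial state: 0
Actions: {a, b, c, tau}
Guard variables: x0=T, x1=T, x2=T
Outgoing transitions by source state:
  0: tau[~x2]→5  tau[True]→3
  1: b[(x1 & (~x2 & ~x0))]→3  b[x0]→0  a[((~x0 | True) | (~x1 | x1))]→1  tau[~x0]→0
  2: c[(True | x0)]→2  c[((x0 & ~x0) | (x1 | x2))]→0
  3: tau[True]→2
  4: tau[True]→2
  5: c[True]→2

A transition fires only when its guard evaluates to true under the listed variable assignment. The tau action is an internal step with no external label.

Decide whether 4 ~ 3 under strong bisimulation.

Refine partition for ~:
  round 0: {{0,1,2,3,4,5}}
  round 1: {{0,3,4},{1},{2,5}}
  round 2: {{0},{1},{2},{3,4},{5}}
5 equivalence class(es) (converged in 3)
4∈{3,4}, 3∈{3,4}

Answer: BISIMILAR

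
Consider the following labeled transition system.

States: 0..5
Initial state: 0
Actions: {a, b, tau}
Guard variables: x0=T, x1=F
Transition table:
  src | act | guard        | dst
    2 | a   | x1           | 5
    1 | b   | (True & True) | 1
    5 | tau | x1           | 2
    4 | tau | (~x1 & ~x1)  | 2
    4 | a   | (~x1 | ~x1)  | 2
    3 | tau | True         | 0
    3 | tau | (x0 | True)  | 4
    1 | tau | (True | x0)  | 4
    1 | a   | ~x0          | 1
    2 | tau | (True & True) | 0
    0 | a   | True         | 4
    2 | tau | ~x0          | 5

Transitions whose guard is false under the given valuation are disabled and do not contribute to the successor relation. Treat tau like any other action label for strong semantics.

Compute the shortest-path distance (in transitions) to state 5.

Layered search for 5:
  depth 0: {0}
  depth 1: {4}
  depth 2: {2}
5 never appears.

Answer: UNREACHABLE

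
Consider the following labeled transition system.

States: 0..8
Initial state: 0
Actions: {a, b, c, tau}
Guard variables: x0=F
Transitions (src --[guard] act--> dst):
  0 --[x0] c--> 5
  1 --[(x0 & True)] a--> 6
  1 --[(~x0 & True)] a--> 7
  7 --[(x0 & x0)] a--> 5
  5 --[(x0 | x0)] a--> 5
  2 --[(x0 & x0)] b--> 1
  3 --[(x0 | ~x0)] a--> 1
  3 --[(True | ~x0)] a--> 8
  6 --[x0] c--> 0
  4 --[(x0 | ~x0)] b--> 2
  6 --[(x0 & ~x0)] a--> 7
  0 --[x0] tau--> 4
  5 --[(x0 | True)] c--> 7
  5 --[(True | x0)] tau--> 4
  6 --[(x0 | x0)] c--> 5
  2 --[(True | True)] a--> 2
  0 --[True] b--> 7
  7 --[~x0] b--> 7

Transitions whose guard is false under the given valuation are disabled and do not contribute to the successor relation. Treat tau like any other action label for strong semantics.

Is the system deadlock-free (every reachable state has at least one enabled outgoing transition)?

Answer: DEADLOCK-FREE

Working:
Reachable = {0,7}
  0: b→7  [1 exit(s)]
  7: b→7  [1 exit(s)]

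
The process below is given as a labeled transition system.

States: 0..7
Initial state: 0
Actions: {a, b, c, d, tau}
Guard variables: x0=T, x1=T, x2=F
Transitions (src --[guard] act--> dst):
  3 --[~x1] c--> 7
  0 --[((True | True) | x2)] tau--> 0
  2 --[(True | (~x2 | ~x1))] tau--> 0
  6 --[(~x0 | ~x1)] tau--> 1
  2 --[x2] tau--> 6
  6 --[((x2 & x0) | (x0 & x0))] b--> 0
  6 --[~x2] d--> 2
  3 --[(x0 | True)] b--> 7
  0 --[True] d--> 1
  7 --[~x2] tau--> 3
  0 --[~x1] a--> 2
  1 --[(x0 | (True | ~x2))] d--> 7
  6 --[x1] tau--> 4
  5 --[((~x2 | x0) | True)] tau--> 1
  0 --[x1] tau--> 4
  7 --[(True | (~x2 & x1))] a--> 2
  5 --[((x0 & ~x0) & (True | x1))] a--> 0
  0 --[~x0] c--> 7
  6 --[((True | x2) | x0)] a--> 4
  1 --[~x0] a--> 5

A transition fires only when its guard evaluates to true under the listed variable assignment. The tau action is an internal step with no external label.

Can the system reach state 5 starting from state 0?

After dropping false guards: 13 live edges.
L0 = {0}
L1 = {1,4}  now seen {0,1,4}
L2 = {7}  now seen {0,1,4,7}
L3 = {2,3}  now seen {0,1,2,3,4,7}
Reach set: {0,1,2,3,4,7}

Answer: UNREACHABLE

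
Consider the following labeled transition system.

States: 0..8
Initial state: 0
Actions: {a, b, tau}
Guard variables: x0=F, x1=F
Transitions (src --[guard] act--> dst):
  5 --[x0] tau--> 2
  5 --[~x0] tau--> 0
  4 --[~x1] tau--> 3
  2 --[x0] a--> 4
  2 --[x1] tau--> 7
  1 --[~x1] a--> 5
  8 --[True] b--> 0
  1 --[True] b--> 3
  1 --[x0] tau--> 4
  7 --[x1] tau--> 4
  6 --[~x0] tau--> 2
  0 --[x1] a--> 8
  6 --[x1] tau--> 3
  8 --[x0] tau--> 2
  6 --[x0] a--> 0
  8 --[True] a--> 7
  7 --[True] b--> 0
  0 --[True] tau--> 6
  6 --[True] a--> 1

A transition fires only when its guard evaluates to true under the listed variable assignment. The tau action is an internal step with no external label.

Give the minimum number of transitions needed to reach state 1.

Layered search for 1:
  L0 = {0}
  L1 = {6}
  L2 = {1,2}
first hit 1 at d=2 via tau·a

Answer: 2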